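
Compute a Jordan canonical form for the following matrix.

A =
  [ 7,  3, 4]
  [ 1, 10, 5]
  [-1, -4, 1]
J_3(6)

The characteristic polynomial is
  det(x·I − A) = x^3 - 18*x^2 + 108*x - 216 = (x - 6)^3

Eigenvalues and multiplicities (the geometric multiplicity of λ is n − rank(A − λI), which equals the number of Jordan blocks for λ):
  λ = 6: algebraic multiplicity = 3, geometric multiplicity = 1

Determining the block sizes for each eigenvalue:
  λ = 6: one block (gm = 1), so the single block has size am = 3 → block sizes [3]

Assembling the blocks gives a Jordan form
J =
  [6, 1, 0]
  [0, 6, 1]
  [0, 0, 6]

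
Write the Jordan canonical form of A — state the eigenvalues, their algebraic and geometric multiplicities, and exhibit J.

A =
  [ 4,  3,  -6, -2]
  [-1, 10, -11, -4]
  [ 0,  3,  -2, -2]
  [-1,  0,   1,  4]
J_3(4) ⊕ J_1(4)

The characteristic polynomial is
  det(x·I − A) = x^4 - 16*x^3 + 96*x^2 - 256*x + 256 = (x - 4)^4

Eigenvalues and multiplicities (the geometric multiplicity of λ is n − rank(A − λI), which equals the number of Jordan blocks for λ):
  λ = 4: algebraic multiplicity = 4, geometric multiplicity = 2

Determining the block sizes for each eigenvalue:
  λ = 4: with am = 4 and gm = 2, the partition is not yet determined (e.g. several partitions of 4 into 2 parts exist). Let N = A − (4)·I. Computing rank(N^1) = 2, rank(N^2) = 1, rank(N^3) = 0; the number of blocks of size ≥ j is rank(N^{j−1}) − rank(N^j), giving [2, 1, 1]. So we have 1 block(s) of size 3, 1 block(s) of size 1 → block sizes [3, 1]

Assembling the blocks gives a Jordan form
J =
  [4, 1, 0, 0]
  [0, 4, 1, 0]
  [0, 0, 4, 0]
  [0, 0, 0, 4]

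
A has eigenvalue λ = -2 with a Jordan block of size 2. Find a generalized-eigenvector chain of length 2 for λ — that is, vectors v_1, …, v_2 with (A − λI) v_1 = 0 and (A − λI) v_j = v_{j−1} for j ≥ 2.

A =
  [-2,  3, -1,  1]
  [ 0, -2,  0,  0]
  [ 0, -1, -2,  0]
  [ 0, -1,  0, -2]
A Jordan chain for λ = -2 of length 2:
v_1 = (3, 0, -1, -1)ᵀ
v_2 = (0, 1, 0, 0)ᵀ

Let N = A − (-2)·I. We want v_2 with N^2 v_2 = 0 but N^1 v_2 ≠ 0; then v_{j-1} := N · v_j for j = 2, …, 2.

Pick v_2 = (0, 1, 0, 0)ᵀ.
Then v_1 = N · v_2 = (3, 0, -1, -1)ᵀ.

Sanity check: (A − (-2)·I) v_1 = (0, 0, 0, 0)ᵀ = 0. ✓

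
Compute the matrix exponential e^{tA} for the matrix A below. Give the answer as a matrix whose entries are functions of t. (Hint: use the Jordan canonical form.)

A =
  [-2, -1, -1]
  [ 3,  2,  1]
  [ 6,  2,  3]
e^{tA} =
  [-3*t*exp(t) + exp(t), -t*exp(t), -t*exp(t)]
  [3*t*exp(t), t*exp(t) + exp(t), t*exp(t)]
  [6*t*exp(t), 2*t*exp(t), 2*t*exp(t) + exp(t)]

Strategy: write A = P · J · P⁻¹ where J is a Jordan canonical form, so e^{tA} = P · e^{tJ} · P⁻¹, and e^{tJ} can be computed block-by-block.

A has Jordan form
J =
  [1, 1, 0]
  [0, 1, 0]
  [0, 0, 1]
(up to reordering of blocks).

Per-block formulas:
  For a 2×2 Jordan block J_2(1): exp(t · J_2(1)) = e^(1t)·(I + t·N), where N is the 2×2 nilpotent shift.
  For a 1×1 block at λ = 1: exp(t · [1]) = [e^(1t)].

After assembling e^{tJ} and conjugating by P, we get:

e^{tA} =
  [-3*t*exp(t) + exp(t), -t*exp(t), -t*exp(t)]
  [3*t*exp(t), t*exp(t) + exp(t), t*exp(t)]
  [6*t*exp(t), 2*t*exp(t), 2*t*exp(t) + exp(t)]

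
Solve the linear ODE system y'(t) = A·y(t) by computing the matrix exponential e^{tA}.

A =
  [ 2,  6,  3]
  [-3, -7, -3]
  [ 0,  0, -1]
e^{tA} =
  [2*exp(-t) - exp(-4*t), 2*exp(-t) - 2*exp(-4*t), exp(-t) - exp(-4*t)]
  [-exp(-t) + exp(-4*t), -exp(-t) + 2*exp(-4*t), -exp(-t) + exp(-4*t)]
  [0, 0, exp(-t)]

Strategy: write A = P · J · P⁻¹ where J is a Jordan canonical form, so e^{tA} = P · e^{tJ} · P⁻¹, and e^{tJ} can be computed block-by-block.

A has Jordan form
J =
  [-4,  0,  0]
  [ 0, -1,  0]
  [ 0,  0, -1]
(up to reordering of blocks).

Per-block formulas:
  For a 1×1 block at λ = -1: exp(t · [-1]) = [e^(-1t)].
  For a 1×1 block at λ = -4: exp(t · [-4]) = [e^(-4t)].

After assembling e^{tJ} and conjugating by P, we get:

e^{tA} =
  [2*exp(-t) - exp(-4*t), 2*exp(-t) - 2*exp(-4*t), exp(-t) - exp(-4*t)]
  [-exp(-t) + exp(-4*t), -exp(-t) + 2*exp(-4*t), -exp(-t) + exp(-4*t)]
  [0, 0, exp(-t)]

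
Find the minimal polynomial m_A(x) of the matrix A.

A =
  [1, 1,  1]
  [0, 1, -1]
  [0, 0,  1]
x^3 - 3*x^2 + 3*x - 1

The characteristic polynomial is χ_A(x) = (x - 1)^3, so the eigenvalues are known. The minimal polynomial is
  m_A(x) = Π_λ (x − λ)^{k_λ}
where k_λ is the size of the *largest* Jordan block for λ (equivalently, the smallest k with (A − λI)^k v = 0 for every generalised eigenvector v of λ).

  λ = 1: largest Jordan block has size 3, contributing (x − 1)^3

So m_A(x) = (x - 1)^3 = x^3 - 3*x^2 + 3*x - 1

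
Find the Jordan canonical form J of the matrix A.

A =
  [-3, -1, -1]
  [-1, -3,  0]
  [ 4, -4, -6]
J_3(-4)

The characteristic polynomial is
  det(x·I − A) = x^3 + 12*x^2 + 48*x + 64 = (x + 4)^3

Eigenvalues and multiplicities (the geometric multiplicity of λ is n − rank(A − λI), which equals the number of Jordan blocks for λ):
  λ = -4: algebraic multiplicity = 3, geometric multiplicity = 1

Determining the block sizes for each eigenvalue:
  λ = -4: one block (gm = 1), so the single block has size am = 3 → block sizes [3]

Assembling the blocks gives a Jordan form
J =
  [-4,  1,  0]
  [ 0, -4,  1]
  [ 0,  0, -4]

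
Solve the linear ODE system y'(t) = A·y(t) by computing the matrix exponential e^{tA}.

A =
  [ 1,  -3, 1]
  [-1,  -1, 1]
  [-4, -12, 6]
e^{tA} =
  [-t*exp(2*t) + exp(2*t), -3*t*exp(2*t), t*exp(2*t)]
  [-t*exp(2*t), -3*t*exp(2*t) + exp(2*t), t*exp(2*t)]
  [-4*t*exp(2*t), -12*t*exp(2*t), 4*t*exp(2*t) + exp(2*t)]

Strategy: write A = P · J · P⁻¹ where J is a Jordan canonical form, so e^{tA} = P · e^{tJ} · P⁻¹, and e^{tJ} can be computed block-by-block.

A has Jordan form
J =
  [2, 1, 0]
  [0, 2, 0]
  [0, 0, 2]
(up to reordering of blocks).

Per-block formulas:
  For a 2×2 Jordan block J_2(2): exp(t · J_2(2)) = e^(2t)·(I + t·N), where N is the 2×2 nilpotent shift.
  For a 1×1 block at λ = 2: exp(t · [2]) = [e^(2t)].

After assembling e^{tJ} and conjugating by P, we get:

e^{tA} =
  [-t*exp(2*t) + exp(2*t), -3*t*exp(2*t), t*exp(2*t)]
  [-t*exp(2*t), -3*t*exp(2*t) + exp(2*t), t*exp(2*t)]
  [-4*t*exp(2*t), -12*t*exp(2*t), 4*t*exp(2*t) + exp(2*t)]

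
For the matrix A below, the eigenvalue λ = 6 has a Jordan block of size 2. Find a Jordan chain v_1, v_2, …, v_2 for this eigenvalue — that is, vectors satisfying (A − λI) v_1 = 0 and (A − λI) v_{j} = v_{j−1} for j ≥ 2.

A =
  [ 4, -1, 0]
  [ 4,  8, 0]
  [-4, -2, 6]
A Jordan chain for λ = 6 of length 2:
v_1 = (-2, 4, -4)ᵀ
v_2 = (1, 0, 0)ᵀ

Let N = A − (6)·I. We want v_2 with N^2 v_2 = 0 but N^1 v_2 ≠ 0; then v_{j-1} := N · v_j for j = 2, …, 2.

Pick v_2 = (1, 0, 0)ᵀ.
Then v_1 = N · v_2 = (-2, 4, -4)ᵀ.

Sanity check: (A − (6)·I) v_1 = (0, 0, 0)ᵀ = 0. ✓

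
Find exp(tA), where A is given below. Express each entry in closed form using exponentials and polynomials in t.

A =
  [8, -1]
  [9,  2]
e^{tA} =
  [3*t*exp(5*t) + exp(5*t), -t*exp(5*t)]
  [9*t*exp(5*t), -3*t*exp(5*t) + exp(5*t)]

Strategy: write A = P · J · P⁻¹ where J is a Jordan canonical form, so e^{tA} = P · e^{tJ} · P⁻¹, and e^{tJ} can be computed block-by-block.

A has Jordan form
J =
  [5, 1]
  [0, 5]
(up to reordering of blocks).

Per-block formulas:
  For a 2×2 Jordan block J_2(5): exp(t · J_2(5)) = e^(5t)·(I + t·N), where N is the 2×2 nilpotent shift.

After assembling e^{tJ} and conjugating by P, we get:

e^{tA} =
  [3*t*exp(5*t) + exp(5*t), -t*exp(5*t)]
  [9*t*exp(5*t), -3*t*exp(5*t) + exp(5*t)]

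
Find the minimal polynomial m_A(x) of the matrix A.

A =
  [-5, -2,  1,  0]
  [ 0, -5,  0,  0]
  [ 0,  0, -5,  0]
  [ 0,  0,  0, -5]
x^2 + 10*x + 25

The characteristic polynomial is χ_A(x) = (x + 5)^4, so the eigenvalues are known. The minimal polynomial is
  m_A(x) = Π_λ (x − λ)^{k_λ}
where k_λ is the size of the *largest* Jordan block for λ (equivalently, the smallest k with (A − λI)^k v = 0 for every generalised eigenvector v of λ).

  λ = -5: largest Jordan block has size 2, contributing (x + 5)^2

So m_A(x) = (x + 5)^2 = x^2 + 10*x + 25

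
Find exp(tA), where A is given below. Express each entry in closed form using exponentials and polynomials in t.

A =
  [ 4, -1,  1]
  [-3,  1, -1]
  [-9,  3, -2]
e^{tA} =
  [3*t^2*exp(t)/2 + 3*t*exp(t) + exp(t), -t*exp(t), t^2*exp(t)/2 + t*exp(t)]
  [-3*t*exp(t), exp(t), -t*exp(t)]
  [-9*t^2*exp(t)/2 - 9*t*exp(t), 3*t*exp(t), -3*t^2*exp(t)/2 - 3*t*exp(t) + exp(t)]

Strategy: write A = P · J · P⁻¹ where J is a Jordan canonical form, so e^{tA} = P · e^{tJ} · P⁻¹, and e^{tJ} can be computed block-by-block.

A has Jordan form
J =
  [1, 1, 0]
  [0, 1, 1]
  [0, 0, 1]
(up to reordering of blocks).

Per-block formulas:
  For a 3×3 Jordan block J_3(1): exp(t · J_3(1)) = e^(1t)·(I + t·N + (t^2/2)·N^2), where N is the 3×3 nilpotent shift.

After assembling e^{tJ} and conjugating by P, we get:

e^{tA} =
  [3*t^2*exp(t)/2 + 3*t*exp(t) + exp(t), -t*exp(t), t^2*exp(t)/2 + t*exp(t)]
  [-3*t*exp(t), exp(t), -t*exp(t)]
  [-9*t^2*exp(t)/2 - 9*t*exp(t), 3*t*exp(t), -3*t^2*exp(t)/2 - 3*t*exp(t) + exp(t)]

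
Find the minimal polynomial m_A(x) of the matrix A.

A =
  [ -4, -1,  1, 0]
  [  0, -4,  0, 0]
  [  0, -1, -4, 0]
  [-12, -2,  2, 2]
x^4 + 10*x^3 + 24*x^2 - 32*x - 128

The characteristic polynomial is χ_A(x) = (x - 2)*(x + 4)^3, so the eigenvalues are known. The minimal polynomial is
  m_A(x) = Π_λ (x − λ)^{k_λ}
where k_λ is the size of the *largest* Jordan block for λ (equivalently, the smallest k with (A − λI)^k v = 0 for every generalised eigenvector v of λ).

  λ = -4: largest Jordan block has size 3, contributing (x + 4)^3
  λ = 2: largest Jordan block has size 1, contributing (x − 2)

So m_A(x) = (x - 2)*(x + 4)^3 = x^4 + 10*x^3 + 24*x^2 - 32*x - 128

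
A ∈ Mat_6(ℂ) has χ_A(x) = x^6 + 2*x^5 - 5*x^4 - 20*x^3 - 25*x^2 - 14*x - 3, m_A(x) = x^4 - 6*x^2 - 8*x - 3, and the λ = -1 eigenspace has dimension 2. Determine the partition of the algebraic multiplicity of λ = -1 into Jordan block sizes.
Block sizes for λ = -1: [3, 2]

Step 1 — from the characteristic polynomial, algebraic multiplicity of λ = -1 is 5. From dim ker(A − (-1)·I) = 2, there are exactly 2 Jordan blocks for λ = -1.
Step 2 — from the minimal polynomial, the factor (x + 1)^3 tells us the largest block for λ = -1 has size 3.
Step 3 — with total size 5, 2 blocks, and largest block 3, the block sizes (in nonincreasing order) are [3, 2].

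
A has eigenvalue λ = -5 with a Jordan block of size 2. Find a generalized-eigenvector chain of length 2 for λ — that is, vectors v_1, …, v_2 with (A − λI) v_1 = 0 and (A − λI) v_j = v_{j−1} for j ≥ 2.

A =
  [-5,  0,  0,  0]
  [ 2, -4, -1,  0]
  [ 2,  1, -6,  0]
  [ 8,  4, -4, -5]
A Jordan chain for λ = -5 of length 2:
v_1 = (0, 2, 2, 8)ᵀ
v_2 = (1, 0, 0, 0)ᵀ

Let N = A − (-5)·I. We want v_2 with N^2 v_2 = 0 but N^1 v_2 ≠ 0; then v_{j-1} := N · v_j for j = 2, …, 2.

Pick v_2 = (1, 0, 0, 0)ᵀ.
Then v_1 = N · v_2 = (0, 2, 2, 8)ᵀ.

Sanity check: (A − (-5)·I) v_1 = (0, 0, 0, 0)ᵀ = 0. ✓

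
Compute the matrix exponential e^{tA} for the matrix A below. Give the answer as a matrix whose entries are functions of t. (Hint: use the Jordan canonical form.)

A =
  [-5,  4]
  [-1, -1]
e^{tA} =
  [-2*t*exp(-3*t) + exp(-3*t), 4*t*exp(-3*t)]
  [-t*exp(-3*t), 2*t*exp(-3*t) + exp(-3*t)]

Strategy: write A = P · J · P⁻¹ where J is a Jordan canonical form, so e^{tA} = P · e^{tJ} · P⁻¹, and e^{tJ} can be computed block-by-block.

A has Jordan form
J =
  [-3,  1]
  [ 0, -3]
(up to reordering of blocks).

Per-block formulas:
  For a 2×2 Jordan block J_2(-3): exp(t · J_2(-3)) = e^(-3t)·(I + t·N), where N is the 2×2 nilpotent shift.

After assembling e^{tJ} and conjugating by P, we get:

e^{tA} =
  [-2*t*exp(-3*t) + exp(-3*t), 4*t*exp(-3*t)]
  [-t*exp(-3*t), 2*t*exp(-3*t) + exp(-3*t)]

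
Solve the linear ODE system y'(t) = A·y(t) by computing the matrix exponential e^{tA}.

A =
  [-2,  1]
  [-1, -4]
e^{tA} =
  [t*exp(-3*t) + exp(-3*t), t*exp(-3*t)]
  [-t*exp(-3*t), -t*exp(-3*t) + exp(-3*t)]

Strategy: write A = P · J · P⁻¹ where J is a Jordan canonical form, so e^{tA} = P · e^{tJ} · P⁻¹, and e^{tJ} can be computed block-by-block.

A has Jordan form
J =
  [-3,  1]
  [ 0, -3]
(up to reordering of blocks).

Per-block formulas:
  For a 2×2 Jordan block J_2(-3): exp(t · J_2(-3)) = e^(-3t)·(I + t·N), where N is the 2×2 nilpotent shift.

After assembling e^{tJ} and conjugating by P, we get:

e^{tA} =
  [t*exp(-3*t) + exp(-3*t), t*exp(-3*t)]
  [-t*exp(-3*t), -t*exp(-3*t) + exp(-3*t)]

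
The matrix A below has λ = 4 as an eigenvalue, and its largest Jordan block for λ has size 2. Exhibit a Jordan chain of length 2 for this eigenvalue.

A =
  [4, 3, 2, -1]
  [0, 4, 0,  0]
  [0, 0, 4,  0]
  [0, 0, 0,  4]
A Jordan chain for λ = 4 of length 2:
v_1 = (3, 0, 0, 0)ᵀ
v_2 = (0, 1, 0, 0)ᵀ

Let N = A − (4)·I. We want v_2 with N^2 v_2 = 0 but N^1 v_2 ≠ 0; then v_{j-1} := N · v_j for j = 2, …, 2.

Pick v_2 = (0, 1, 0, 0)ᵀ.
Then v_1 = N · v_2 = (3, 0, 0, 0)ᵀ.

Sanity check: (A − (4)·I) v_1 = (0, 0, 0, 0)ᵀ = 0. ✓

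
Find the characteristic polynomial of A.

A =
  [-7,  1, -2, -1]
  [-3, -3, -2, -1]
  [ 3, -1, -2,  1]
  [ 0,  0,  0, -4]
x^4 + 16*x^3 + 96*x^2 + 256*x + 256

Expanding det(x·I − A) (e.g. by cofactor expansion or by noting that A is similar to its Jordan form J, which has the same characteristic polynomial as A) gives
  χ_A(x) = x^4 + 16*x^3 + 96*x^2 + 256*x + 256
which factors as (x + 4)^4. The eigenvalues (with algebraic multiplicities) are λ = -4 with multiplicity 4.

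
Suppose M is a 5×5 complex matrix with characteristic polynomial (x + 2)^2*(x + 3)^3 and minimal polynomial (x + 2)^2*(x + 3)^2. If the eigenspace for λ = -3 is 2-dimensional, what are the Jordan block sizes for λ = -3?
Block sizes for λ = -3: [2, 1]

Step 1 — from the characteristic polynomial, algebraic multiplicity of λ = -3 is 3. From dim ker(M − (-3)·I) = 2, there are exactly 2 Jordan blocks for λ = -3.
Step 2 — from the minimal polynomial, the factor (x + 3)^2 tells us the largest block for λ = -3 has size 2.
Step 3 — with total size 3, 2 blocks, and largest block 2, the block sizes (in nonincreasing order) are [2, 1].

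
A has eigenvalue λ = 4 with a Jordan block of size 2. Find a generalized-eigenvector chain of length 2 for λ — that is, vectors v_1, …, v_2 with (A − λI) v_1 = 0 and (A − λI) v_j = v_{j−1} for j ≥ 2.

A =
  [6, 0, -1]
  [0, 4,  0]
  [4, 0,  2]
A Jordan chain for λ = 4 of length 2:
v_1 = (2, 0, 4)ᵀ
v_2 = (1, 0, 0)ᵀ

Let N = A − (4)·I. We want v_2 with N^2 v_2 = 0 but N^1 v_2 ≠ 0; then v_{j-1} := N · v_j for j = 2, …, 2.

Pick v_2 = (1, 0, 0)ᵀ.
Then v_1 = N · v_2 = (2, 0, 4)ᵀ.

Sanity check: (A − (4)·I) v_1 = (0, 0, 0)ᵀ = 0. ✓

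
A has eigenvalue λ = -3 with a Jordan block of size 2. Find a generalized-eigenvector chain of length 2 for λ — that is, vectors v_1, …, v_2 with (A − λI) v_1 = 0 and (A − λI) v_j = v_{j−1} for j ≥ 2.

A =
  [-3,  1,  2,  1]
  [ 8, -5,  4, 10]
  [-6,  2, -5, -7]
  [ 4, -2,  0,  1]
A Jordan chain for λ = -3 of length 2:
v_1 = (0, 8, -6, 4)ᵀ
v_2 = (1, 0, 0, 0)ᵀ

Let N = A − (-3)·I. We want v_2 with N^2 v_2 = 0 but N^1 v_2 ≠ 0; then v_{j-1} := N · v_j for j = 2, …, 2.

Pick v_2 = (1, 0, 0, 0)ᵀ.
Then v_1 = N · v_2 = (0, 8, -6, 4)ᵀ.

Sanity check: (A − (-3)·I) v_1 = (0, 0, 0, 0)ᵀ = 0. ✓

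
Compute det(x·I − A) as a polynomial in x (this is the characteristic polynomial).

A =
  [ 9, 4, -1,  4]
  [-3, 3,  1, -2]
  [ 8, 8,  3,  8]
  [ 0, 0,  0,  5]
x^4 - 20*x^3 + 150*x^2 - 500*x + 625

Expanding det(x·I − A) (e.g. by cofactor expansion or by noting that A is similar to its Jordan form J, which has the same characteristic polynomial as A) gives
  χ_A(x) = x^4 - 20*x^3 + 150*x^2 - 500*x + 625
which factors as (x - 5)^4. The eigenvalues (with algebraic multiplicities) are λ = 5 with multiplicity 4.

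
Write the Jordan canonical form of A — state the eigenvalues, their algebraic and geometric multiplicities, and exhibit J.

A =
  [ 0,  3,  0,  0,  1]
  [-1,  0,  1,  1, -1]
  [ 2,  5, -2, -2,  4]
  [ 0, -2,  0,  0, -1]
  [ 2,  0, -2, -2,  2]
J_3(0) ⊕ J_2(0)

The characteristic polynomial is
  det(x·I − A) = x^5

Eigenvalues and multiplicities (the geometric multiplicity of λ is n − rank(A − λI), which equals the number of Jordan blocks for λ):
  λ = 0: algebraic multiplicity = 5, geometric multiplicity = 2

Determining the block sizes for each eigenvalue:
  λ = 0: with am = 5 and gm = 2, the partition is not yet determined (e.g. several partitions of 5 into 2 parts exist). Let N = A − (0)·I. Computing rank(N^1) = 3, rank(N^2) = 1, rank(N^3) = 0; the number of blocks of size ≥ j is rank(N^{j−1}) − rank(N^j), giving [2, 2, 1]. So we have 1 block(s) of size 3, 1 block(s) of size 2 → block sizes [3, 2]

Assembling the blocks gives a Jordan form
J =
  [0, 1, 0, 0, 0]
  [0, 0, 1, 0, 0]
  [0, 0, 0, 0, 0]
  [0, 0, 0, 0, 1]
  [0, 0, 0, 0, 0]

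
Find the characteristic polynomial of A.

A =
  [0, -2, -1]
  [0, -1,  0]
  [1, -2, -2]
x^3 + 3*x^2 + 3*x + 1

Expanding det(x·I − A) (e.g. by cofactor expansion or by noting that A is similar to its Jordan form J, which has the same characteristic polynomial as A) gives
  χ_A(x) = x^3 + 3*x^2 + 3*x + 1
which factors as (x + 1)^3. The eigenvalues (with algebraic multiplicities) are λ = -1 with multiplicity 3.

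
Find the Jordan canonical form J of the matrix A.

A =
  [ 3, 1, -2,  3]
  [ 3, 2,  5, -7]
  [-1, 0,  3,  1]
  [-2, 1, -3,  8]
J_2(4) ⊕ J_2(4)

The characteristic polynomial is
  det(x·I − A) = x^4 - 16*x^3 + 96*x^2 - 256*x + 256 = (x - 4)^4

Eigenvalues and multiplicities (the geometric multiplicity of λ is n − rank(A − λI), which equals the number of Jordan blocks for λ):
  λ = 4: algebraic multiplicity = 4, geometric multiplicity = 2

Determining the block sizes for each eigenvalue:
  λ = 4: with am = 4 and gm = 2, the partition is not yet determined (e.g. several partitions of 4 into 2 parts exist). Let N = A − (4)·I. Computing rank(N^1) = 2, rank(N^2) = 0; the number of blocks of size ≥ j is rank(N^{j−1}) − rank(N^j), giving [2, 2]. So we have 2 block(s) of size 2 → block sizes [2, 2]

Assembling the blocks gives a Jordan form
J =
  [4, 1, 0, 0]
  [0, 4, 0, 0]
  [0, 0, 4, 1]
  [0, 0, 0, 4]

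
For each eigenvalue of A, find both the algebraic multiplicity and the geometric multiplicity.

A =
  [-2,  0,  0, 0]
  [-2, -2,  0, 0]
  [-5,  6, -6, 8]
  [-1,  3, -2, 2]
λ = -2: alg = 4, geom = 2

Step 1 — factor the characteristic polynomial to read off the algebraic multiplicities:
  χ_A(x) = (x + 2)^4

Step 2 — compute geometric multiplicities via the rank-nullity identity g(λ) = n − rank(A − λI):
  rank(A − (-2)·I) = 2, so dim ker(A − (-2)·I) = n − 2 = 2

Summary:
  λ = -2: algebraic multiplicity = 4, geometric multiplicity = 2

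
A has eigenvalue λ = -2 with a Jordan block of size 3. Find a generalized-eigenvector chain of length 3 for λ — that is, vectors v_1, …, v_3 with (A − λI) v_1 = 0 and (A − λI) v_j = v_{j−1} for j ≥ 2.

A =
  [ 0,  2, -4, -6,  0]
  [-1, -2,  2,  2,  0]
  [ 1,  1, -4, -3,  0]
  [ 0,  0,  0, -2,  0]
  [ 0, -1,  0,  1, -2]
A Jordan chain for λ = -2 of length 3:
v_1 = (-2, 0, -1, 0, 1)ᵀ
v_2 = (2, -1, 1, 0, 0)ᵀ
v_3 = (1, 0, 0, 0, 0)ᵀ

Let N = A − (-2)·I. We want v_3 with N^3 v_3 = 0 but N^2 v_3 ≠ 0; then v_{j-1} := N · v_j for j = 3, …, 2.

Pick v_3 = (1, 0, 0, 0, 0)ᵀ.
Then v_2 = N · v_3 = (2, -1, 1, 0, 0)ᵀ.
Then v_1 = N · v_2 = (-2, 0, -1, 0, 1)ᵀ.

Sanity check: (A − (-2)·I) v_1 = (0, 0, 0, 0, 0)ᵀ = 0. ✓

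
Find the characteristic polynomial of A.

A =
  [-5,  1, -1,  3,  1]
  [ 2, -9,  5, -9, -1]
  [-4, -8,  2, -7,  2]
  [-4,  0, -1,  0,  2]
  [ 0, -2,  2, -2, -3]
x^5 + 15*x^4 + 90*x^3 + 270*x^2 + 405*x + 243

Expanding det(x·I − A) (e.g. by cofactor expansion or by noting that A is similar to its Jordan form J, which has the same characteristic polynomial as A) gives
  χ_A(x) = x^5 + 15*x^4 + 90*x^3 + 270*x^2 + 405*x + 243
which factors as (x + 3)^5. The eigenvalues (with algebraic multiplicities) are λ = -3 with multiplicity 5.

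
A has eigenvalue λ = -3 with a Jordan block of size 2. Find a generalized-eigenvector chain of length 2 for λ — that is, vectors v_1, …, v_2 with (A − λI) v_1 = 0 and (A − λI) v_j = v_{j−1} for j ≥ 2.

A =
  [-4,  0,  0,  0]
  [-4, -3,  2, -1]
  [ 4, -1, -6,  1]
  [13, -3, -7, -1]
A Jordan chain for λ = -3 of length 2:
v_1 = (0, -2, 2, 4)ᵀ
v_2 = (0, 1, -1, 0)ᵀ

Let N = A − (-3)·I. We want v_2 with N^2 v_2 = 0 but N^1 v_2 ≠ 0; then v_{j-1} := N · v_j for j = 2, …, 2.

Pick v_2 = (0, 1, -1, 0)ᵀ.
Then v_1 = N · v_2 = (0, -2, 2, 4)ᵀ.

Sanity check: (A − (-3)·I) v_1 = (0, 0, 0, 0)ᵀ = 0. ✓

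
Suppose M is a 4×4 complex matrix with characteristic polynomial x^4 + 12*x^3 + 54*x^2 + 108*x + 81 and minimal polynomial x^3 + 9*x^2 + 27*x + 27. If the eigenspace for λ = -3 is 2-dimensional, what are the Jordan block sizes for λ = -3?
Block sizes for λ = -3: [3, 1]

Step 1 — from the characteristic polynomial, algebraic multiplicity of λ = -3 is 4. From dim ker(M − (-3)·I) = 2, there are exactly 2 Jordan blocks for λ = -3.
Step 2 — from the minimal polynomial, the factor (x + 3)^3 tells us the largest block for λ = -3 has size 3.
Step 3 — with total size 4, 2 blocks, and largest block 3, the block sizes (in nonincreasing order) are [3, 1].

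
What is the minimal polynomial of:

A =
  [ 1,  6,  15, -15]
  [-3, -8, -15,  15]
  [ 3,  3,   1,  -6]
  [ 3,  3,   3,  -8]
x^2 + 7*x + 10

The characteristic polynomial is χ_A(x) = (x + 2)^2*(x + 5)^2, so the eigenvalues are known. The minimal polynomial is
  m_A(x) = Π_λ (x − λ)^{k_λ}
where k_λ is the size of the *largest* Jordan block for λ (equivalently, the smallest k with (A − λI)^k v = 0 for every generalised eigenvector v of λ).

  λ = -5: largest Jordan block has size 1, contributing (x + 5)
  λ = -2: largest Jordan block has size 1, contributing (x + 2)

So m_A(x) = (x + 2)*(x + 5) = x^2 + 7*x + 10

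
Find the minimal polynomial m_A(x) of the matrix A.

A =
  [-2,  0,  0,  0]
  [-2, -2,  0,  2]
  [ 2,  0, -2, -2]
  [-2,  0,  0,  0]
x^2 + 2*x

The characteristic polynomial is χ_A(x) = x*(x + 2)^3, so the eigenvalues are known. The minimal polynomial is
  m_A(x) = Π_λ (x − λ)^{k_λ}
where k_λ is the size of the *largest* Jordan block for λ (equivalently, the smallest k with (A − λI)^k v = 0 for every generalised eigenvector v of λ).

  λ = -2: largest Jordan block has size 1, contributing (x + 2)
  λ = 0: largest Jordan block has size 1, contributing (x − 0)

So m_A(x) = x*(x + 2) = x^2 + 2*x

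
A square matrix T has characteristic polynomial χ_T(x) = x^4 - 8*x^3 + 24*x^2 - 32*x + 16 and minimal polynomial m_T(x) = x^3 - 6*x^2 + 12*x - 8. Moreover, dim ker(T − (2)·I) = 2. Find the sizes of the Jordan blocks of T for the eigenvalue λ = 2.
Block sizes for λ = 2: [3, 1]

Step 1 — from the characteristic polynomial, algebraic multiplicity of λ = 2 is 4. From dim ker(T − (2)·I) = 2, there are exactly 2 Jordan blocks for λ = 2.
Step 2 — from the minimal polynomial, the factor (x − 2)^3 tells us the largest block for λ = 2 has size 3.
Step 3 — with total size 4, 2 blocks, and largest block 3, the block sizes (in nonincreasing order) are [3, 1].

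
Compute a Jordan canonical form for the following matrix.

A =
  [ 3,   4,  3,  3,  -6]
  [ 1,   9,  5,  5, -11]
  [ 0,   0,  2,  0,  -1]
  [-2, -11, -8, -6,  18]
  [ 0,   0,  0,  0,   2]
J_3(2) ⊕ J_2(2)

The characteristic polynomial is
  det(x·I − A) = x^5 - 10*x^4 + 40*x^3 - 80*x^2 + 80*x - 32 = (x - 2)^5

Eigenvalues and multiplicities (the geometric multiplicity of λ is n − rank(A − λI), which equals the number of Jordan blocks for λ):
  λ = 2: algebraic multiplicity = 5, geometric multiplicity = 2

Determining the block sizes for each eigenvalue:
  λ = 2: with am = 5 and gm = 2, the partition is not yet determined (e.g. several partitions of 5 into 2 parts exist). Let N = A − (2)·I. Computing rank(N^1) = 3, rank(N^2) = 1, rank(N^3) = 0; the number of blocks of size ≥ j is rank(N^{j−1}) − rank(N^j), giving [2, 2, 1]. So we have 1 block(s) of size 3, 1 block(s) of size 2 → block sizes [3, 2]

Assembling the blocks gives a Jordan form
J =
  [2, 1, 0, 0, 0]
  [0, 2, 1, 0, 0]
  [0, 0, 2, 0, 0]
  [0, 0, 0, 2, 1]
  [0, 0, 0, 0, 2]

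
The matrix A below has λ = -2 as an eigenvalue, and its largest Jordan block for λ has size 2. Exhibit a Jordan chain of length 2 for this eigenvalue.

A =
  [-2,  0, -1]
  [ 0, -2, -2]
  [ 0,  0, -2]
A Jordan chain for λ = -2 of length 2:
v_1 = (-1, -2, 0)ᵀ
v_2 = (0, 0, 1)ᵀ

Let N = A − (-2)·I. We want v_2 with N^2 v_2 = 0 but N^1 v_2 ≠ 0; then v_{j-1} := N · v_j for j = 2, …, 2.

Pick v_2 = (0, 0, 1)ᵀ.
Then v_1 = N · v_2 = (-1, -2, 0)ᵀ.

Sanity check: (A − (-2)·I) v_1 = (0, 0, 0)ᵀ = 0. ✓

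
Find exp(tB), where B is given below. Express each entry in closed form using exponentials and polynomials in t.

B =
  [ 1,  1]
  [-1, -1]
e^{tB} =
  [t + 1, t]
  [-t, 1 - t]

Strategy: write B = P · J · P⁻¹ where J is a Jordan canonical form, so e^{tB} = P · e^{tJ} · P⁻¹, and e^{tJ} can be computed block-by-block.

B has Jordan form
J =
  [0, 1]
  [0, 0]
(up to reordering of blocks).

Per-block formulas:
  For a 2×2 Jordan block J_2(0): exp(t · J_2(0)) = e^(0t)·(I + t·N), where N is the 2×2 nilpotent shift.

After assembling e^{tJ} and conjugating by P, we get:

e^{tB} =
  [t + 1, t]
  [-t, 1 - t]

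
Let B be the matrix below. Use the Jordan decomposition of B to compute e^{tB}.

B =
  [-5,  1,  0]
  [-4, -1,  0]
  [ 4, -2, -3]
e^{tB} =
  [-2*t*exp(-3*t) + exp(-3*t), t*exp(-3*t), 0]
  [-4*t*exp(-3*t), 2*t*exp(-3*t) + exp(-3*t), 0]
  [4*t*exp(-3*t), -2*t*exp(-3*t), exp(-3*t)]

Strategy: write B = P · J · P⁻¹ where J is a Jordan canonical form, so e^{tB} = P · e^{tJ} · P⁻¹, and e^{tJ} can be computed block-by-block.

B has Jordan form
J =
  [-3,  1,  0]
  [ 0, -3,  0]
  [ 0,  0, -3]
(up to reordering of blocks).

Per-block formulas:
  For a 2×2 Jordan block J_2(-3): exp(t · J_2(-3)) = e^(-3t)·(I + t·N), where N is the 2×2 nilpotent shift.
  For a 1×1 block at λ = -3: exp(t · [-3]) = [e^(-3t)].

After assembling e^{tJ} and conjugating by P, we get:

e^{tB} =
  [-2*t*exp(-3*t) + exp(-3*t), t*exp(-3*t), 0]
  [-4*t*exp(-3*t), 2*t*exp(-3*t) + exp(-3*t), 0]
  [4*t*exp(-3*t), -2*t*exp(-3*t), exp(-3*t)]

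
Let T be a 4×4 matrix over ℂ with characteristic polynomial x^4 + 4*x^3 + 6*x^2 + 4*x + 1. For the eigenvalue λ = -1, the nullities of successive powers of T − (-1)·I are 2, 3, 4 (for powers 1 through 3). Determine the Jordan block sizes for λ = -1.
Block sizes for λ = -1: [3, 1]

From the dimensions of kernels of powers, the number of Jordan blocks of size at least j is d_j − d_{j−1} where d_j = dim ker(N^j) (with d_0 = 0). Computing the differences gives [2, 1, 1].
The number of blocks of size exactly k is (#blocks of size ≥ k) − (#blocks of size ≥ k + 1), so the partition is: 1 block(s) of size 1, 1 block(s) of size 3.
In nonincreasing order the block sizes are [3, 1].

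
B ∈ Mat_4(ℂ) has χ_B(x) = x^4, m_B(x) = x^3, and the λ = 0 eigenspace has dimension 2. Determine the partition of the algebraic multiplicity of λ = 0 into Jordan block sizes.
Block sizes for λ = 0: [3, 1]

Step 1 — from the characteristic polynomial, algebraic multiplicity of λ = 0 is 4. From dim ker(B − (0)·I) = 2, there are exactly 2 Jordan blocks for λ = 0.
Step 2 — from the minimal polynomial, the factor (x − 0)^3 tells us the largest block for λ = 0 has size 3.
Step 3 — with total size 4, 2 blocks, and largest block 3, the block sizes (in nonincreasing order) are [3, 1].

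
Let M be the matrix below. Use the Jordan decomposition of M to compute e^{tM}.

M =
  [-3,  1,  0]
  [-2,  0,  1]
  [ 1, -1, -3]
e^{tM} =
  [-t^2*exp(-2*t)/2 - t*exp(-2*t) + exp(-2*t), t^2*exp(-2*t)/2 + t*exp(-2*t), t^2*exp(-2*t)/2]
  [-t^2*exp(-2*t)/2 - 2*t*exp(-2*t), t^2*exp(-2*t)/2 + 2*t*exp(-2*t) + exp(-2*t), t^2*exp(-2*t)/2 + t*exp(-2*t)]
  [t*exp(-2*t), -t*exp(-2*t), -t*exp(-2*t) + exp(-2*t)]

Strategy: write M = P · J · P⁻¹ where J is a Jordan canonical form, so e^{tM} = P · e^{tJ} · P⁻¹, and e^{tJ} can be computed block-by-block.

M has Jordan form
J =
  [-2,  1,  0]
  [ 0, -2,  1]
  [ 0,  0, -2]
(up to reordering of blocks).

Per-block formulas:
  For a 3×3 Jordan block J_3(-2): exp(t · J_3(-2)) = e^(-2t)·(I + t·N + (t^2/2)·N^2), where N is the 3×3 nilpotent shift.

After assembling e^{tJ} and conjugating by P, we get:

e^{tM} =
  [-t^2*exp(-2*t)/2 - t*exp(-2*t) + exp(-2*t), t^2*exp(-2*t)/2 + t*exp(-2*t), t^2*exp(-2*t)/2]
  [-t^2*exp(-2*t)/2 - 2*t*exp(-2*t), t^2*exp(-2*t)/2 + 2*t*exp(-2*t) + exp(-2*t), t^2*exp(-2*t)/2 + t*exp(-2*t)]
  [t*exp(-2*t), -t*exp(-2*t), -t*exp(-2*t) + exp(-2*t)]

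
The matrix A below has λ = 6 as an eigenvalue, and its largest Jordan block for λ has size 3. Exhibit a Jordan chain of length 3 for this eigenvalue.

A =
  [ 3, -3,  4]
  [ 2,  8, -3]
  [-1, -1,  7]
A Jordan chain for λ = 6 of length 3:
v_1 = (-1, 1, 0)ᵀ
v_2 = (-3, 2, -1)ᵀ
v_3 = (1, 0, 0)ᵀ

Let N = A − (6)·I. We want v_3 with N^3 v_3 = 0 but N^2 v_3 ≠ 0; then v_{j-1} := N · v_j for j = 3, …, 2.

Pick v_3 = (1, 0, 0)ᵀ.
Then v_2 = N · v_3 = (-3, 2, -1)ᵀ.
Then v_1 = N · v_2 = (-1, 1, 0)ᵀ.

Sanity check: (A − (6)·I) v_1 = (0, 0, 0)ᵀ = 0. ✓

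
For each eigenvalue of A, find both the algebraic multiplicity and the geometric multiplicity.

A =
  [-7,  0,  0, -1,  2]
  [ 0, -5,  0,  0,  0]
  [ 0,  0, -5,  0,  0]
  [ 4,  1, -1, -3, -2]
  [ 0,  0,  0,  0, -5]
λ = -5: alg = 5, geom = 3

Step 1 — factor the characteristic polynomial to read off the algebraic multiplicities:
  χ_A(x) = (x + 5)^5

Step 2 — compute geometric multiplicities via the rank-nullity identity g(λ) = n − rank(A − λI):
  rank(A − (-5)·I) = 2, so dim ker(A − (-5)·I) = n − 2 = 3

Summary:
  λ = -5: algebraic multiplicity = 5, geometric multiplicity = 3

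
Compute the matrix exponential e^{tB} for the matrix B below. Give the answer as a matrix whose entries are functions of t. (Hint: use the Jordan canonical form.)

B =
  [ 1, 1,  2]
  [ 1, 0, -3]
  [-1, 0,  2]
e^{tB} =
  [-t^2*exp(t)/2 + exp(t), -t^2*exp(t)/2 + t*exp(t), -t^2*exp(t)/2 + 2*t*exp(t)]
  [t^2*exp(t) + t*exp(t), t^2*exp(t) - t*exp(t) + exp(t), t^2*exp(t) - 3*t*exp(t)]
  [-t^2*exp(t)/2 - t*exp(t), -t^2*exp(t)/2, -t^2*exp(t)/2 + t*exp(t) + exp(t)]

Strategy: write B = P · J · P⁻¹ where J is a Jordan canonical form, so e^{tB} = P · e^{tJ} · P⁻¹, and e^{tJ} can be computed block-by-block.

B has Jordan form
J =
  [1, 1, 0]
  [0, 1, 1]
  [0, 0, 1]
(up to reordering of blocks).

Per-block formulas:
  For a 3×3 Jordan block J_3(1): exp(t · J_3(1)) = e^(1t)·(I + t·N + (t^2/2)·N^2), where N is the 3×3 nilpotent shift.

After assembling e^{tJ} and conjugating by P, we get:

e^{tB} =
  [-t^2*exp(t)/2 + exp(t), -t^2*exp(t)/2 + t*exp(t), -t^2*exp(t)/2 + 2*t*exp(t)]
  [t^2*exp(t) + t*exp(t), t^2*exp(t) - t*exp(t) + exp(t), t^2*exp(t) - 3*t*exp(t)]
  [-t^2*exp(t)/2 - t*exp(t), -t^2*exp(t)/2, -t^2*exp(t)/2 + t*exp(t) + exp(t)]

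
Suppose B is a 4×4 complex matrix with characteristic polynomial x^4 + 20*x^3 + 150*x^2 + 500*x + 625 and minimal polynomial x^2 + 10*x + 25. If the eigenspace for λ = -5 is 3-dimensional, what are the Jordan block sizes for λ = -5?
Block sizes for λ = -5: [2, 1, 1]

Step 1 — from the characteristic polynomial, algebraic multiplicity of λ = -5 is 4. From dim ker(B − (-5)·I) = 3, there are exactly 3 Jordan blocks for λ = -5.
Step 2 — from the minimal polynomial, the factor (x + 5)^2 tells us the largest block for λ = -5 has size 2.
Step 3 — with total size 4, 3 blocks, and largest block 2, the block sizes (in nonincreasing order) are [2, 1, 1].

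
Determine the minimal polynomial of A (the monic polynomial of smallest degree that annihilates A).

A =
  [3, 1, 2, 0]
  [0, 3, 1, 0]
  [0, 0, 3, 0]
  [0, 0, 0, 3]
x^3 - 9*x^2 + 27*x - 27

The characteristic polynomial is χ_A(x) = (x - 3)^4, so the eigenvalues are known. The minimal polynomial is
  m_A(x) = Π_λ (x − λ)^{k_λ}
where k_λ is the size of the *largest* Jordan block for λ (equivalently, the smallest k with (A − λI)^k v = 0 for every generalised eigenvector v of λ).

  λ = 3: largest Jordan block has size 3, contributing (x − 3)^3

So m_A(x) = (x - 3)^3 = x^3 - 9*x^2 + 27*x - 27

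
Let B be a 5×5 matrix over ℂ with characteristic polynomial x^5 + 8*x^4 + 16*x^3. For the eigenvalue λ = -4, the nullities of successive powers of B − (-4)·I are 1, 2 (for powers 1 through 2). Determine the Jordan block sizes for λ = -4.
Block sizes for λ = -4: [2]

From the dimensions of kernels of powers, the number of Jordan blocks of size at least j is d_j − d_{j−1} where d_j = dim ker(N^j) (with d_0 = 0). Computing the differences gives [1, 1].
The number of blocks of size exactly k is (#blocks of size ≥ k) − (#blocks of size ≥ k + 1), so the partition is: 1 block(s) of size 2.
In nonincreasing order the block sizes are [2].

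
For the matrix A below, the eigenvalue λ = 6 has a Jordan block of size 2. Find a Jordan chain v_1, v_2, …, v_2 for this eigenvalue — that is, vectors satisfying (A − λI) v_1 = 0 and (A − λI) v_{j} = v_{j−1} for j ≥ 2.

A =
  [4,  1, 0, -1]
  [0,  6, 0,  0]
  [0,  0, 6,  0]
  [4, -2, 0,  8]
A Jordan chain for λ = 6 of length 2:
v_1 = (-2, 0, 0, 4)ᵀ
v_2 = (1, 0, 0, 0)ᵀ

Let N = A − (6)·I. We want v_2 with N^2 v_2 = 0 but N^1 v_2 ≠ 0; then v_{j-1} := N · v_j for j = 2, …, 2.

Pick v_2 = (1, 0, 0, 0)ᵀ.
Then v_1 = N · v_2 = (-2, 0, 0, 4)ᵀ.

Sanity check: (A − (6)·I) v_1 = (0, 0, 0, 0)ᵀ = 0. ✓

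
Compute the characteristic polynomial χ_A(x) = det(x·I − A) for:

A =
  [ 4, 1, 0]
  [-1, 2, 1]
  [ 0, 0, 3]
x^3 - 9*x^2 + 27*x - 27

Expanding det(x·I − A) (e.g. by cofactor expansion or by noting that A is similar to its Jordan form J, which has the same characteristic polynomial as A) gives
  χ_A(x) = x^3 - 9*x^2 + 27*x - 27
which factors as (x - 3)^3. The eigenvalues (with algebraic multiplicities) are λ = 3 with multiplicity 3.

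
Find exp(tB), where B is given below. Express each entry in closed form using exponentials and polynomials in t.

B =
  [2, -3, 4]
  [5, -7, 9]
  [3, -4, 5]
e^{tB} =
  [t^2/2 + 2*t + 1, -t^2/2 - 3*t, t^2/2 + 4*t]
  [t^2 + 5*t, -t^2 - 7*t + 1, t^2 + 9*t]
  [t^2/2 + 3*t, -t^2/2 - 4*t, t^2/2 + 5*t + 1]

Strategy: write B = P · J · P⁻¹ where J is a Jordan canonical form, so e^{tB} = P · e^{tJ} · P⁻¹, and e^{tJ} can be computed block-by-block.

B has Jordan form
J =
  [0, 1, 0]
  [0, 0, 1]
  [0, 0, 0]
(up to reordering of blocks).

Per-block formulas:
  For a 3×3 Jordan block J_3(0): exp(t · J_3(0)) = e^(0t)·(I + t·N + (t^2/2)·N^2), where N is the 3×3 nilpotent shift.

After assembling e^{tJ} and conjugating by P, we get:

e^{tB} =
  [t^2/2 + 2*t + 1, -t^2/2 - 3*t, t^2/2 + 4*t]
  [t^2 + 5*t, -t^2 - 7*t + 1, t^2 + 9*t]
  [t^2/2 + 3*t, -t^2/2 - 4*t, t^2/2 + 5*t + 1]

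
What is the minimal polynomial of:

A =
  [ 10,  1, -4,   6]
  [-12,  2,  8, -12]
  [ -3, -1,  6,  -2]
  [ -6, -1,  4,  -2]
x^3 - 12*x^2 + 48*x - 64

The characteristic polynomial is χ_A(x) = (x - 4)^4, so the eigenvalues are known. The minimal polynomial is
  m_A(x) = Π_λ (x − λ)^{k_λ}
where k_λ is the size of the *largest* Jordan block for λ (equivalently, the smallest k with (A − λI)^k v = 0 for every generalised eigenvector v of λ).

  λ = 4: largest Jordan block has size 3, contributing (x − 4)^3

So m_A(x) = (x - 4)^3 = x^3 - 12*x^2 + 48*x - 64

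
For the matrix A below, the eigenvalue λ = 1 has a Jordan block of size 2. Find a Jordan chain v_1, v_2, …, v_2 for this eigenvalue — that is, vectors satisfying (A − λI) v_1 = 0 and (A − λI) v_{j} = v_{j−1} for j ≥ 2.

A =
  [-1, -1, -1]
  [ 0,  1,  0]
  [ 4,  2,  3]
A Jordan chain for λ = 1 of length 2:
v_1 = (-2, 0, 4)ᵀ
v_2 = (1, 0, 0)ᵀ

Let N = A − (1)·I. We want v_2 with N^2 v_2 = 0 but N^1 v_2 ≠ 0; then v_{j-1} := N · v_j for j = 2, …, 2.

Pick v_2 = (1, 0, 0)ᵀ.
Then v_1 = N · v_2 = (-2, 0, 4)ᵀ.

Sanity check: (A − (1)·I) v_1 = (0, 0, 0)ᵀ = 0. ✓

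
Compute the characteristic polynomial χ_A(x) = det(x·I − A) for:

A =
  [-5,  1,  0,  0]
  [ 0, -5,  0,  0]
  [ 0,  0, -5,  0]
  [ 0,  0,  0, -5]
x^4 + 20*x^3 + 150*x^2 + 500*x + 625

Expanding det(x·I − A) (e.g. by cofactor expansion or by noting that A is similar to its Jordan form J, which has the same characteristic polynomial as A) gives
  χ_A(x) = x^4 + 20*x^3 + 150*x^2 + 500*x + 625
which factors as (x + 5)^4. The eigenvalues (with algebraic multiplicities) are λ = -5 with multiplicity 4.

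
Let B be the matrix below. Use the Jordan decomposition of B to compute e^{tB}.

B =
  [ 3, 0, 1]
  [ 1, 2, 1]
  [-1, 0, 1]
e^{tB} =
  [t*exp(2*t) + exp(2*t), 0, t*exp(2*t)]
  [t*exp(2*t), exp(2*t), t*exp(2*t)]
  [-t*exp(2*t), 0, -t*exp(2*t) + exp(2*t)]

Strategy: write B = P · J · P⁻¹ where J is a Jordan canonical form, so e^{tB} = P · e^{tJ} · P⁻¹, and e^{tJ} can be computed block-by-block.

B has Jordan form
J =
  [2, 1, 0]
  [0, 2, 0]
  [0, 0, 2]
(up to reordering of blocks).

Per-block formulas:
  For a 1×1 block at λ = 2: exp(t · [2]) = [e^(2t)].
  For a 2×2 Jordan block J_2(2): exp(t · J_2(2)) = e^(2t)·(I + t·N), where N is the 2×2 nilpotent shift.

After assembling e^{tJ} and conjugating by P, we get:

e^{tB} =
  [t*exp(2*t) + exp(2*t), 0, t*exp(2*t)]
  [t*exp(2*t), exp(2*t), t*exp(2*t)]
  [-t*exp(2*t), 0, -t*exp(2*t) + exp(2*t)]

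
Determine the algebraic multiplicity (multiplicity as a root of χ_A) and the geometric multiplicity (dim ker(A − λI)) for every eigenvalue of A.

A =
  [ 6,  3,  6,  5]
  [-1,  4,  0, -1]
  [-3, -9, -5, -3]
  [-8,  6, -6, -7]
λ = -5: alg = 1, geom = 1; λ = 1: alg = 3, geom = 2

Step 1 — factor the characteristic polynomial to read off the algebraic multiplicities:
  χ_A(x) = (x - 1)^3*(x + 5)

Step 2 — compute geometric multiplicities via the rank-nullity identity g(λ) = n − rank(A − λI):
  rank(A − (-5)·I) = 3, so dim ker(A − (-5)·I) = n − 3 = 1
  rank(A − (1)·I) = 2, so dim ker(A − (1)·I) = n − 2 = 2

Summary:
  λ = -5: algebraic multiplicity = 1, geometric multiplicity = 1
  λ = 1: algebraic multiplicity = 3, geometric multiplicity = 2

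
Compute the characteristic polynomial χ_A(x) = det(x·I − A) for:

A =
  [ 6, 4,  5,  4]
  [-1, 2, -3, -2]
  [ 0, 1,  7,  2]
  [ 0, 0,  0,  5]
x^4 - 20*x^3 + 150*x^2 - 500*x + 625

Expanding det(x·I − A) (e.g. by cofactor expansion or by noting that A is similar to its Jordan form J, which has the same characteristic polynomial as A) gives
  χ_A(x) = x^4 - 20*x^3 + 150*x^2 - 500*x + 625
which factors as (x - 5)^4. The eigenvalues (with algebraic multiplicities) are λ = 5 with multiplicity 4.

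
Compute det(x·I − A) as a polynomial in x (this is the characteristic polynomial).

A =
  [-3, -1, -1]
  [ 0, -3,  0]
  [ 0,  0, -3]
x^3 + 9*x^2 + 27*x + 27

Expanding det(x·I − A) (e.g. by cofactor expansion or by noting that A is similar to its Jordan form J, which has the same characteristic polynomial as A) gives
  χ_A(x) = x^3 + 9*x^2 + 27*x + 27
which factors as (x + 3)^3. The eigenvalues (with algebraic multiplicities) are λ = -3 with multiplicity 3.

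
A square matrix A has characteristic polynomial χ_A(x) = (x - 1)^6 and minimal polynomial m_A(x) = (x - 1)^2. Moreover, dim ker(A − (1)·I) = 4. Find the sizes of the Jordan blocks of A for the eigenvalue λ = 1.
Block sizes for λ = 1: [2, 2, 1, 1]

Step 1 — from the characteristic polynomial, algebraic multiplicity of λ = 1 is 6. From dim ker(A − (1)·I) = 4, there are exactly 4 Jordan blocks for λ = 1.
Step 2 — from the minimal polynomial, the factor (x − 1)^2 tells us the largest block for λ = 1 has size 2.
Step 3 — with total size 6, 4 blocks, and largest block 2, the block sizes (in nonincreasing order) are [2, 2, 1, 1].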